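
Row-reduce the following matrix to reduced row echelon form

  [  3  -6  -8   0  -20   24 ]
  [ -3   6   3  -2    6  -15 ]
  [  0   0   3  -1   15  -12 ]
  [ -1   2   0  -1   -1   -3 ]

R1 := 1/3·R1
  [  1  -2  -8/3   0  -20/3    8 ]
  [ -3   6     3  -2      6  -15 ]
  [  0   0     3  -1     15  -12 ]
  [ -1   2     0  -1     -1   -3 ]
R2 := R2 + 3·R1
  [  1  -2  -8/3   0  -20/3    8 ]
  [  0   0    -5  -2    -14    9 ]
  [  0   0     3  -1     15  -12 ]
  [ -1   2     0  -1     -1   -3 ]
R4 := R4 + R1
  [ 1  -2  -8/3   0  -20/3    8 ]
  [ 0   0    -5  -2    -14    9 ]
  [ 0   0     3  -1     15  -12 ]
  [ 0   0  -8/3  -1  -23/3    5 ]
R2 := -1/5·R2
  [ 1  -2  -8/3    0  -20/3     8 ]
  [ 0   0     1  2/5   14/5  -9/5 ]
  [ 0   0     3   -1     15   -12 ]
  [ 0   0  -8/3   -1  -23/3     5 ]
R3 := R3 − 3·R2
  [ 1  -2  -8/3      0  -20/3      8 ]
  [ 0   0     1    2/5   14/5   -9/5 ]
  [ 0   0     0  -11/5   33/5  -33/5 ]
  [ 0   0  -8/3     -1  -23/3      5 ]
R4 := R4 + 8/3·R2
  [ 1  -2  -8/3      0  -20/3      8 ]
  [ 0   0     1    2/5   14/5   -9/5 ]
  [ 0   0     0  -11/5   33/5  -33/5 ]
  [ 0   0     0   1/15   -1/5    1/5 ]
R3 := -5/11·R3
  [ 1  -2  -8/3     0  -20/3     8 ]
  [ 0   0     1   2/5   14/5  -9/5 ]
  [ 0   0     0     1     -3     3 ]
  [ 0   0     0  1/15   -1/5   1/5 ]
R4 := R4 − 1/15·R3
  [ 1  -2  -8/3    0  -20/3     8 ]
  [ 0   0     1  2/5   14/5  -9/5 ]
  [ 0   0     0    1     -3     3 ]
  [ 0   0     0    0      0     0 ]
R2 := R2 − 2/5·R3
  [ 1  -2  -8/3  0  -20/3   8 ]
  [ 0   0     1  0      4  -3 ]
  [ 0   0     0  1     -3   3 ]
  [ 0   0     0  0      0   0 ]
R1 := R1 + 8/3·R2
  [ 1  -2  0  0   4   0 ]
  [ 0   0  1  0   4  -3 ]
  [ 0   0  0  1  -3   3 ]
  [ 0   0  0  0   0   0 ]

[[1, -2, 0, 0, 4, 0], [0, 0, 1, 0, 4, -3], [0, 0, 0, 1, -3, 3], [0, 0, 0, 0, 0, 0]]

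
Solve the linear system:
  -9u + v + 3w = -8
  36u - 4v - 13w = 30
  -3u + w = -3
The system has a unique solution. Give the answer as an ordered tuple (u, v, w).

(5/3, 1, 2)

Form the augmented matrix and row-reduce:
  [ -9   1    3  |  -8 ]
  [ 36  -4  -13  |  30 ]
  [ -3   0    1  |  -3 ]
ρ1 ← -1/9·ρ1
  [  1  -1/9  -1/3  |  8/9 ]
  [ 36    -4   -13  |   30 ]
  [ -3     0     1  |   -3 ]
ρ2 ← ρ2 − 36·ρ1
  [  1  -1/9  -1/3  |  8/9 ]
  [  0     0    -1  |   -2 ]
  [ -3     0     1  |   -3 ]
ρ3 ← ρ3 + 3·ρ1
  [ 1  -1/9  -1/3  |   8/9 ]
  [ 0     0    -1  |    -2 ]
  [ 0  -1/3     0  |  -1/3 ]
ρ2 <-> ρ3
  [ 1  -1/9  -1/3  |   8/9 ]
  [ 0  -1/3     0  |  -1/3 ]
  [ 0     0    -1  |    -2 ]
ρ2 ← -3·ρ2
  [ 1  -1/9  -1/3  |  8/9 ]
  [ 0     1     0  |    1 ]
  [ 0     0    -1  |   -2 ]
ρ3 ← -1·ρ3
  [ 1  -1/9  -1/3  |  8/9 ]
  [ 0     1     0  |    1 ]
  [ 0     0     1  |    2 ]
ρ1 ← ρ1 + 1/3·ρ3
  [ 1  -1/9  0  |  14/9 ]
  [ 0     1  0  |     1 ]
  [ 0     0  1  |     2 ]
ρ1 ← ρ1 + 1/9·ρ2
  [ 1  0  0  |  5/3 ]
  [ 0  1  0  |    1 ]
  [ 0  0  1  |    2 ]
Reading off the last column: u = 5/3, v = 1, w = 2.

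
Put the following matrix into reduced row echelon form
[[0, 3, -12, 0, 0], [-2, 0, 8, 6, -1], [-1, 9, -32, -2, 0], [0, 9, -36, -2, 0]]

[[1, 0, -4, 0, 0], [0, 1, -4, 0, 0], [0, 0, 0, 1, 0], [0, 0, 0, 0, 1]]

R1 <-> R2
  [ -2  0    8   6  -1 ]
  [  0  3  -12   0   0 ]
  [ -1  9  -32  -2   0 ]
  [  0  9  -36  -2   0 ]
R1 := -1/2·R1
  [  1  0   -4  -3  1/2 ]
  [  0  3  -12   0    0 ]
  [ -1  9  -32  -2    0 ]
  [  0  9  -36  -2    0 ]
R3 := R3 + R1
  [ 1  0   -4  -3  1/2 ]
  [ 0  3  -12   0    0 ]
  [ 0  9  -36  -5  1/2 ]
  [ 0  9  -36  -2    0 ]
R2 := 1/3·R2
  [ 1  0   -4  -3  1/2 ]
  [ 0  1   -4   0    0 ]
  [ 0  9  -36  -5  1/2 ]
  [ 0  9  -36  -2    0 ]
R3 := R3 − 9·R2
  [ 1  0   -4  -3  1/2 ]
  [ 0  1   -4   0    0 ]
  [ 0  0    0  -5  1/2 ]
  [ 0  9  -36  -2    0 ]
R4 := R4 − 9·R2
  [ 1  0  -4  -3  1/2 ]
  [ 0  1  -4   0    0 ]
  [ 0  0   0  -5  1/2 ]
  [ 0  0   0  -2    0 ]
R3 := -1/5·R3
  [ 1  0  -4  -3    1/2 ]
  [ 0  1  -4   0      0 ]
  [ 0  0   0   1  -1/10 ]
  [ 0  0   0  -2      0 ]
R4 := R4 + 2·R3
  [ 1  0  -4  -3    1/2 ]
  [ 0  1  -4   0      0 ]
  [ 0  0   0   1  -1/10 ]
  [ 0  0   0   0   -1/5 ]
R4 := -5·R4
  [ 1  0  -4  -3    1/2 ]
  [ 0  1  -4   0      0 ]
  [ 0  0   0   1  -1/10 ]
  [ 0  0   0   0      1 ]
R3 := R3 + 1/10·R4
  [ 1  0  -4  -3  1/2 ]
  [ 0  1  -4   0    0 ]
  [ 0  0   0   1    0 ]
  [ 0  0   0   0    1 ]
R1 := R1 − 1/2·R4
  [ 1  0  -4  -3  0 ]
  [ 0  1  -4   0  0 ]
  [ 0  0   0   1  0 ]
  [ 0  0   0   0  1 ]
R1 := R1 + 3·R3
  [ 1  0  -4  0  0 ]
  [ 0  1  -4  0  0 ]
  [ 0  0   0  1  0 ]
  [ 0  0   0  0  1 ]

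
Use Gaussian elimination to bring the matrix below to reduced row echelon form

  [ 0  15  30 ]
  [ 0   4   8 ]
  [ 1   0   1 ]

ρ1 <-> ρ3
  [ 1   0   1 ]
  [ 0   4   8 ]
  [ 0  15  30 ]
ρ2 → 1/4·ρ2
  [ 1   0   1 ]
  [ 0   1   2 ]
  [ 0  15  30 ]
ρ3 → ρ3 − 15·ρ2
  [ 1  0  1 ]
  [ 0  1  2 ]
  [ 0  0  0 ]

[[1, 0, 1], [0, 1, 2], [0, 0, 0]]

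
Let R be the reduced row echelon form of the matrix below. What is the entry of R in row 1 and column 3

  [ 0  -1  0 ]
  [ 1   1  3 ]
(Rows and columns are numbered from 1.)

ρ1 ↔ ρ2
  [ 1   1  3 ]
  [ 0  -1  0 ]
ρ2 -> -1·ρ2
  [ 1  1  3 ]
  [ 0  1  0 ]
ρ1 -> ρ1 − ρ2
  [ 1  0  3 ]
  [ 0  1  0 ]

3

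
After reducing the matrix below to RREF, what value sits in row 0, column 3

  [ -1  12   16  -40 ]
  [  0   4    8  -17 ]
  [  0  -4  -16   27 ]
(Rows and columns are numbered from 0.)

-1

R1 := -1·R1
  [ 1  -12  -16   40 ]
  [ 0    4    8  -17 ]
  [ 0   -4  -16   27 ]
R2 := 1/4·R2
  [ 1  -12  -16     40 ]
  [ 0    1    2  -17/4 ]
  [ 0   -4  -16     27 ]
R3 := R3 + 4·R2
  [ 1  -12  -16     40 ]
  [ 0    1    2  -17/4 ]
  [ 0    0   -8     10 ]
R3 := -1/8·R3
  [ 1  -12  -16     40 ]
  [ 0    1    2  -17/4 ]
  [ 0    0    1   -5/4 ]
R2 := R2 − 2·R3
  [ 1  -12  -16    40 ]
  [ 0    1    0  -7/4 ]
  [ 0    0    1  -5/4 ]
R1 := R1 + 16·R3
  [ 1  -12  0    20 ]
  [ 0    1  0  -7/4 ]
  [ 0    0  1  -5/4 ]
R1 := R1 + 12·R2
  [ 1  0  0    -1 ]
  [ 0  1  0  -7/4 ]
  [ 0  0  1  -5/4 ]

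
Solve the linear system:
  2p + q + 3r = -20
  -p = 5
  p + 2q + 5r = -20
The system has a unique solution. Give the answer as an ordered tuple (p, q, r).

(-5, 5, -5)

Form the augmented matrix and row-reduce:
  [  2  1  3  |  -20 ]
  [ -1  0  0  |    5 ]
  [  1  2  5  |  -20 ]
R1 ← 1/2·R1
  [  1  1/2  3/2  |  -10 ]
  [ -1    0    0  |    5 ]
  [  1    2    5  |  -20 ]
R2 ← R2 + R1
  [ 1  1/2  3/2  |  -10 ]
  [ 0  1/2  3/2  |   -5 ]
  [ 1    2    5  |  -20 ]
R3 ← R3 − R1
  [ 1  1/2  3/2  |  -10 ]
  [ 0  1/2  3/2  |   -5 ]
  [ 0  3/2  7/2  |  -10 ]
R2 ← 2·R2
  [ 1  1/2  3/2  |  -10 ]
  [ 0    1    3  |  -10 ]
  [ 0  3/2  7/2  |  -10 ]
R3 ← R3 − 3/2·R2
  [ 1  1/2  3/2  |  -10 ]
  [ 0    1    3  |  -10 ]
  [ 0    0   -1  |    5 ]
R3 ← -1·R3
  [ 1  1/2  3/2  |  -10 ]
  [ 0    1    3  |  -10 ]
  [ 0    0    1  |   -5 ]
R2 ← R2 − 3·R3
  [ 1  1/2  3/2  |  -10 ]
  [ 0    1    0  |    5 ]
  [ 0    0    1  |   -5 ]
R1 ← R1 − 3/2·R3
  [ 1  1/2  0  |  -5/2 ]
  [ 0    1  0  |     5 ]
  [ 0    0  1  |    -5 ]
R1 ← R1 − 1/2·R2
  [ 1  0  0  |  -5 ]
  [ 0  1  0  |   5 ]
  [ 0  0  1  |  -5 ]
Reading off the last column: p = -5, q = 5, r = -5.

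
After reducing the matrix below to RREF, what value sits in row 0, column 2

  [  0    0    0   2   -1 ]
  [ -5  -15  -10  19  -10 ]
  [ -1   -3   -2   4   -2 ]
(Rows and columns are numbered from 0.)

Swap R1 and R2.
  [ -5  -15  -10  19  -10 ]
  [  0    0    0   2   -1 ]
  [ -1   -3   -2   4   -2 ]
Multiply R1 by -1/5.
  [  1   3   2  -19/5   2 ]
  [  0   0   0      2  -1 ]
  [ -1  -3  -2      4  -2 ]
Add R1 to R3.
  [ 1  3  2  -19/5   2 ]
  [ 0  0  0      2  -1 ]
  [ 0  0  0    1/5   0 ]
Multiply R2 by 1/2.
  [ 1  3  2  -19/5     2 ]
  [ 0  0  0      1  -1/2 ]
  [ 0  0  0    1/5     0 ]
Subtract 1/5 times R2 from R3.
  [ 1  3  2  -19/5     2 ]
  [ 0  0  0      1  -1/2 ]
  [ 0  0  0      0  1/10 ]
Multiply R3 by 10.
  [ 1  3  2  -19/5     2 ]
  [ 0  0  0      1  -1/2 ]
  [ 0  0  0      0     1 ]
Add 1/2 times R3 to R2.
  [ 1  3  2  -19/5  2 ]
  [ 0  0  0      1  0 ]
  [ 0  0  0      0  1 ]
Subtract 2 times R3 from R1.
  [ 1  3  2  -19/5  0 ]
  [ 0  0  0      1  0 ]
  [ 0  0  0      0  1 ]
Add 19/5 times R2 to R1.
  [ 1  3  2  0  0 ]
  [ 0  0  0  1  0 ]
  [ 0  0  0  0  1 ]

2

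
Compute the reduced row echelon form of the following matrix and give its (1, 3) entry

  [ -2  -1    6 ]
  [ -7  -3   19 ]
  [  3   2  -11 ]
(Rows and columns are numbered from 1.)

-1

Multiply r1 by -1/2.
  [  1  1/2   -3 ]
  [ -7   -3   19 ]
  [  3    2  -11 ]
Add 7 times r1 to r2.
  [ 1  1/2   -3 ]
  [ 0  1/2   -2 ]
  [ 3    2  -11 ]
Subtract 3 times r1 from r3.
  [ 1  1/2  -3 ]
  [ 0  1/2  -2 ]
  [ 0  1/2  -2 ]
Multiply r2 by 2.
  [ 1  1/2  -3 ]
  [ 0    1  -4 ]
  [ 0  1/2  -2 ]
Subtract 1/2 times r2 from r3.
  [ 1  1/2  -3 ]
  [ 0    1  -4 ]
  [ 0    0   0 ]
Subtract 1/2 times r2 from r1.
  [ 1  0  -1 ]
  [ 0  1  -4 ]
  [ 0  0   0 ]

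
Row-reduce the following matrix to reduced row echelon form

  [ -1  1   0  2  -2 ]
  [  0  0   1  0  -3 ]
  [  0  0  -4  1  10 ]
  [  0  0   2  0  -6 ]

r1 := -1·r1
  [ 1  -1   0  -2   2 ]
  [ 0   0   1   0  -3 ]
  [ 0   0  -4   1  10 ]
  [ 0   0   2   0  -6 ]
r3 := r3 + 4·r2
  [ 1  -1  0  -2   2 ]
  [ 0   0  1   0  -3 ]
  [ 0   0  0   1  -2 ]
  [ 0   0  2   0  -6 ]
r4 := r4 − 2·r2
  [ 1  -1  0  -2   2 ]
  [ 0   0  1   0  -3 ]
  [ 0   0  0   1  -2 ]
  [ 0   0  0   0   0 ]
r1 := r1 + 2·r3
  [ 1  -1  0  0  -2 ]
  [ 0   0  1  0  -3 ]
  [ 0   0  0  1  -2 ]
  [ 0   0  0  0   0 ]

[[1, -1, 0, 0, -2], [0, 0, 1, 0, -3], [0, 0, 0, 1, -2], [0, 0, 0, 0, 0]]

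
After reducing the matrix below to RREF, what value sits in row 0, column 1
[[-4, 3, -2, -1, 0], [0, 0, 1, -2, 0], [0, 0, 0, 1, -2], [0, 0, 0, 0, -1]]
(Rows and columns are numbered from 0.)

-3/4

R1 ← -1/4·R1
  [ 1  -3/4  1/2  1/4   0 ]
  [ 0     0    1   -2   0 ]
  [ 0     0    0    1  -2 ]
  [ 0     0    0    0  -1 ]
R4 ← -1·R4
  [ 1  -3/4  1/2  1/4   0 ]
  [ 0     0    1   -2   0 ]
  [ 0     0    0    1  -2 ]
  [ 0     0    0    0   1 ]
R3 ← R3 + 2·R4
  [ 1  -3/4  1/2  1/4  0 ]
  [ 0     0    1   -2  0 ]
  [ 0     0    0    1  0 ]
  [ 0     0    0    0  1 ]
R2 ← R2 + 2·R3
  [ 1  -3/4  1/2  1/4  0 ]
  [ 0     0    1    0  0 ]
  [ 0     0    0    1  0 ]
  [ 0     0    0    0  1 ]
R1 ← R1 − 1/4·R3
  [ 1  -3/4  1/2  0  0 ]
  [ 0     0    1  0  0 ]
  [ 0     0    0  1  0 ]
  [ 0     0    0  0  1 ]
R1 ← R1 − 1/2·R2
  [ 1  -3/4  0  0  0 ]
  [ 0     0  1  0  0 ]
  [ 0     0  0  1  0 ]
  [ 0     0  0  0  1 ]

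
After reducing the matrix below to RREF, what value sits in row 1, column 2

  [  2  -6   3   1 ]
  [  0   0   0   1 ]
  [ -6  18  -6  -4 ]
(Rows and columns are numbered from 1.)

-3

r1 ← 1/2·r1
  [  1  -3  3/2  1/2 ]
  [  0   0    0    1 ]
  [ -6  18   -6   -4 ]
r3 ← r3 + 6·r1
  [ 1  -3  3/2  1/2 ]
  [ 0   0    0    1 ]
  [ 0   0    3   -1 ]
r2 <-> r3
  [ 1  -3  3/2  1/2 ]
  [ 0   0    3   -1 ]
  [ 0   0    0    1 ]
r2 ← 1/3·r2
  [ 1  -3  3/2   1/2 ]
  [ 0   0    1  -1/3 ]
  [ 0   0    0     1 ]
r2 ← r2 + 1/3·r3
  [ 1  -3  3/2  1/2 ]
  [ 0   0    1    0 ]
  [ 0   0    0    1 ]
r1 ← r1 − 1/2·r3
  [ 1  -3  3/2  0 ]
  [ 0   0    1  0 ]
  [ 0   0    0  1 ]
r1 ← r1 − 3/2·r2
  [ 1  -3  0  0 ]
  [ 0   0  1  0 ]
  [ 0   0  0  1 ]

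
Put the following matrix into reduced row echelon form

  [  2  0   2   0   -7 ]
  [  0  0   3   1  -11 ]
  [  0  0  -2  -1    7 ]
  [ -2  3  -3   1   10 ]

[[1, 0, 0, 0, 1/2], [0, 1, 0, 0, -2/3], [0, 0, 1, 0, -4], [0, 0, 0, 1, 1]]

R1 -> 1/2·R1
R4 -> R4 + 2·R1
R2 <=> R4
R2 -> 1/3·R2
R3 -> -1/2·R3
R4 -> R4 − 3·R3
R4 -> -2·R4
R3 -> R3 − 1/2·R4
R2 -> R2 − 1/3·R4
R2 -> R2 + 1/3·R3
R1 -> R1 − R3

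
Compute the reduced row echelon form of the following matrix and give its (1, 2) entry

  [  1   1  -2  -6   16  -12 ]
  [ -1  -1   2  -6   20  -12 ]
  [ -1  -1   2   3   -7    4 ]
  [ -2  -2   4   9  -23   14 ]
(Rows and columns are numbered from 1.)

R2 ← R2 + R1
R3 ← R3 + R1
R4 ← R4 + 2·R1
R2 ← -1/12·R2
R3 ← R3 + 3·R2
R4 ← R4 + 3·R2
R3 ← -1/2·R3
R4 ← R4 + 4·R3
R2 ← R2 − 2·R3
R1 ← R1 + 12·R3
R1 ← R1 + 6·R2

1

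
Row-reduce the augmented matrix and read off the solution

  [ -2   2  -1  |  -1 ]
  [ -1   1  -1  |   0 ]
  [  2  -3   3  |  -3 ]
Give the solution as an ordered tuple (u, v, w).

(3, 2, -1)

ρ1 → -1/2·ρ1
  [  1  -1  1/2  |  1/2 ]
  [ -1   1   -1  |    0 ]
  [  2  -3    3  |   -3 ]
ρ2 → ρ2 + ρ1
  [ 1  -1   1/2  |  1/2 ]
  [ 0   0  -1/2  |  1/2 ]
  [ 2  -3     3  |   -3 ]
ρ3 → ρ3 − 2·ρ1
  [ 1  -1   1/2  |  1/2 ]
  [ 0   0  -1/2  |  1/2 ]
  [ 0  -1     2  |   -4 ]
ρ2 <-> ρ3
  [ 1  -1   1/2  |  1/2 ]
  [ 0  -1     2  |   -4 ]
  [ 0   0  -1/2  |  1/2 ]
ρ2 → -1·ρ2
  [ 1  -1   1/2  |  1/2 ]
  [ 0   1    -2  |    4 ]
  [ 0   0  -1/2  |  1/2 ]
ρ3 → -2·ρ3
  [ 1  -1  1/2  |  1/2 ]
  [ 0   1   -2  |    4 ]
  [ 0   0    1  |   -1 ]
ρ2 → ρ2 + 2·ρ3
  [ 1  -1  1/2  |  1/2 ]
  [ 0   1    0  |    2 ]
  [ 0   0    1  |   -1 ]
ρ1 → ρ1 − 1/2·ρ3
  [ 1  -1  0  |   1 ]
  [ 0   1  0  |   2 ]
  [ 0   0  1  |  -1 ]
ρ1 → ρ1 + ρ2
  [ 1  0  0  |   3 ]
  [ 0  1  0  |   2 ]
  [ 0  0  1  |  -1 ]
Reading off the last column: u = 3, v = 2, w = -1.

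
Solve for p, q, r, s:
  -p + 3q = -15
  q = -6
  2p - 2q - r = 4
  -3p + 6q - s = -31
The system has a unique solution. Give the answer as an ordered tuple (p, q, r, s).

(-3, -6, 2, 4)

Form the augmented matrix and row-reduce:
  [ -1   3   0   0  |  -15 ]
  [  0   1   0   0  |   -6 ]
  [  2  -2  -1   0  |    4 ]
  [ -3   6   0  -1  |  -31 ]
R1 → -1·R1
  [  1  -3   0   0  |   15 ]
  [  0   1   0   0  |   -6 ]
  [  2  -2  -1   0  |    4 ]
  [ -3   6   0  -1  |  -31 ]
R3 → R3 − 2·R1
  [  1  -3   0   0  |   15 ]
  [  0   1   0   0  |   -6 ]
  [  0   4  -1   0  |  -26 ]
  [ -3   6   0  -1  |  -31 ]
R4 → R4 + 3·R1
  [ 1  -3   0   0  |   15 ]
  [ 0   1   0   0  |   -6 ]
  [ 0   4  -1   0  |  -26 ]
  [ 0  -3   0  -1  |   14 ]
R3 → R3 − 4·R2
  [ 1  -3   0   0  |  15 ]
  [ 0   1   0   0  |  -6 ]
  [ 0   0  -1   0  |  -2 ]
  [ 0  -3   0  -1  |  14 ]
R4 → R4 + 3·R2
  [ 1  -3   0   0  |  15 ]
  [ 0   1   0   0  |  -6 ]
  [ 0   0  -1   0  |  -2 ]
  [ 0   0   0  -1  |  -4 ]
R3 → -1·R3
  [ 1  -3  0   0  |  15 ]
  [ 0   1  0   0  |  -6 ]
  [ 0   0  1   0  |   2 ]
  [ 0   0  0  -1  |  -4 ]
R4 → -1·R4
  [ 1  -3  0  0  |  15 ]
  [ 0   1  0  0  |  -6 ]
  [ 0   0  1  0  |   2 ]
  [ 0   0  0  1  |   4 ]
R1 → R1 + 3·R2
  [ 1  0  0  0  |  -3 ]
  [ 0  1  0  0  |  -6 ]
  [ 0  0  1  0  |   2 ]
  [ 0  0  0  1  |   4 ]
Reading off the last column: p = -3, q = -6, r = 2, s = 4.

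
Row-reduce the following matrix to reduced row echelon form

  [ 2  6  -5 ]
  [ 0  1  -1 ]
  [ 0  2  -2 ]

[[1, 0, 1/2], [0, 1, -1], [0, 0, 0]]

r1 := 1/2·r1
  [ 1  3  -5/2 ]
  [ 0  1    -1 ]
  [ 0  2    -2 ]
r3 := r3 − 2·r2
  [ 1  3  -5/2 ]
  [ 0  1    -1 ]
  [ 0  0     0 ]
r1 := r1 − 3·r2
  [ 1  0  1/2 ]
  [ 0  1   -1 ]
  [ 0  0    0 ]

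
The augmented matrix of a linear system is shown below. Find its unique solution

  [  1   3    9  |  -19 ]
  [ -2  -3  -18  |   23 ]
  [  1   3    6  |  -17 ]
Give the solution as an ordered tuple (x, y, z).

ρ2 -> ρ2 + 2·ρ1
  [ 1  3  9  |  -19 ]
  [ 0  3  0  |  -15 ]
  [ 1  3  6  |  -17 ]
ρ3 -> ρ3 − ρ1
  [ 1  3   9  |  -19 ]
  [ 0  3   0  |  -15 ]
  [ 0  0  -3  |    2 ]
ρ2 -> 1/3·ρ2
  [ 1  3   9  |  -19 ]
  [ 0  1   0  |   -5 ]
  [ 0  0  -3  |    2 ]
ρ3 -> -1/3·ρ3
  [ 1  3  9  |   -19 ]
  [ 0  1  0  |    -5 ]
  [ 0  0  1  |  -2/3 ]
ρ1 -> ρ1 − 9·ρ3
  [ 1  3  0  |   -13 ]
  [ 0  1  0  |    -5 ]
  [ 0  0  1  |  -2/3 ]
ρ1 -> ρ1 − 3·ρ2
  [ 1  0  0  |     2 ]
  [ 0  1  0  |    -5 ]
  [ 0  0  1  |  -2/3 ]
Reading off the last column: x = 2, y = -5, z = -2/3.

(2, -5, -2/3)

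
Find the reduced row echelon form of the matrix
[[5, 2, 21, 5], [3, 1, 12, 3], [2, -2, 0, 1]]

[[1, 0, 3, 0], [0, 1, 3, 0], [0, 0, 0, 1]]

Multiply ρ1 by 1/5.
  [ 1  2/5  21/5  1 ]
  [ 3    1    12  3 ]
  [ 2   -2     0  1 ]
Subtract 3 times ρ1 from ρ2.
  [ 1   2/5  21/5  1 ]
  [ 0  -1/5  -3/5  0 ]
  [ 2    -2     0  1 ]
Subtract 2 times ρ1 from ρ3.
  [ 1    2/5   21/5   1 ]
  [ 0   -1/5   -3/5   0 ]
  [ 0  -14/5  -42/5  -1 ]
Multiply ρ2 by -5.
  [ 1    2/5   21/5   1 ]
  [ 0      1      3   0 ]
  [ 0  -14/5  -42/5  -1 ]
Add 14/5 times ρ2 to ρ3.
  [ 1  2/5  21/5   1 ]
  [ 0    1     3   0 ]
  [ 0    0     0  -1 ]
Multiply ρ3 by -1.
  [ 1  2/5  21/5  1 ]
  [ 0    1     3  0 ]
  [ 0    0     0  1 ]
Subtract ρ3 from ρ1.
  [ 1  2/5  21/5  0 ]
  [ 0    1     3  0 ]
  [ 0    0     0  1 ]
Subtract 2/5 times ρ2 from ρ1.
  [ 1  0  3  0 ]
  [ 0  1  3  0 ]
  [ 0  0  0  1 ]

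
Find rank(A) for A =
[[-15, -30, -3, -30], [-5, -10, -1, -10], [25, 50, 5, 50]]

Multiply ρ1 by -1/15.
  [  1    2  1/5    2 ]
  [ -5  -10   -1  -10 ]
  [ 25   50    5   50 ]
Add 5 times ρ1 to ρ2.
  [  1   2  1/5   2 ]
  [  0   0    0   0 ]
  [ 25  50    5  50 ]
Subtract 25 times ρ1 from ρ3.
  [ 1  2  1/5  2 ]
  [ 0  0    0  0 ]
  [ 0  0    0  0 ]
The reduced form has 1 nonzero row.

rank = 1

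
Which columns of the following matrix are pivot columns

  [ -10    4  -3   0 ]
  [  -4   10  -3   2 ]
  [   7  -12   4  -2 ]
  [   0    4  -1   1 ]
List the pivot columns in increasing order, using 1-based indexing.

R1 → -1/10·R1
  [  1  -2/5  3/10   0 ]
  [ -4    10    -3   2 ]
  [  7   -12     4  -2 ]
  [  0     4    -1   1 ]
R2 → R2 + 4·R1
  [ 1  -2/5  3/10   0 ]
  [ 0  42/5  -9/5   2 ]
  [ 7   -12     4  -2 ]
  [ 0     4    -1   1 ]
R3 → R3 − 7·R1
  [ 1   -2/5   3/10   0 ]
  [ 0   42/5   -9/5   2 ]
  [ 0  -46/5  19/10  -2 ]
  [ 0      4     -1   1 ]
R2 → 5/42·R2
  [ 1   -2/5   3/10     0 ]
  [ 0      1  -3/14  5/21 ]
  [ 0  -46/5  19/10    -2 ]
  [ 0      4     -1     1 ]
R3 → R3 + 46/5·R2
  [ 1  -2/5   3/10     0 ]
  [ 0     1  -3/14  5/21 ]
  [ 0     0  -1/14  4/21 ]
  [ 0     4     -1     1 ]
R4 → R4 − 4·R2
  [ 1  -2/5   3/10     0 ]
  [ 0     1  -3/14  5/21 ]
  [ 0     0  -1/14  4/21 ]
  [ 0     0   -1/7  1/21 ]
R3 → -14·R3
  [ 1  -2/5   3/10     0 ]
  [ 0     1  -3/14  5/21 ]
  [ 0     0      1  -8/3 ]
  [ 0     0   -1/7  1/21 ]
R4 → R4 + 1/7·R3
  [ 1  -2/5   3/10     0 ]
  [ 0     1  -3/14  5/21 ]
  [ 0     0      1  -8/3 ]
  [ 0     0      0  -1/3 ]
R4 → -3·R4
  [ 1  -2/5   3/10     0 ]
  [ 0     1  -3/14  5/21 ]
  [ 0     0      1  -8/3 ]
  [ 0     0      0     1 ]
R3 → R3 + 8/3·R4
  [ 1  -2/5   3/10     0 ]
  [ 0     1  -3/14  5/21 ]
  [ 0     0      1     0 ]
  [ 0     0      0     1 ]
R2 → R2 − 5/21·R4
  [ 1  -2/5   3/10  0 ]
  [ 0     1  -3/14  0 ]
  [ 0     0      1  0 ]
  [ 0     0      0  1 ]
R2 → R2 + 3/14·R3
  [ 1  -2/5  3/10  0 ]
  [ 0     1     0  0 ]
  [ 0     0     1  0 ]
  [ 0     0     0  1 ]
R1 → R1 − 3/10·R3
  [ 1  -2/5  0  0 ]
  [ 0     1  0  0 ]
  [ 0     0  1  0 ]
  [ 0     0  0  1 ]
R1 → R1 + 2/5·R2
  [ 1  0  0  0 ]
  [ 0  1  0  0 ]
  [ 0  0  1  0 ]
  [ 0  0  0  1 ]
Pivot columns are the columns containing a leading 1.

1, 2, 3, 4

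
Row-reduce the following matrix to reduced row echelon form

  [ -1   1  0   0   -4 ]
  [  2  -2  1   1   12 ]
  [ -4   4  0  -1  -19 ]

[[1, -1, 0, 0, 4], [0, 0, 1, 0, 1], [0, 0, 0, 1, 3]]

R1 ← -1·R1
  [  1  -1  0   0    4 ]
  [  2  -2  1   1   12 ]
  [ -4   4  0  -1  -19 ]
R2 ← R2 − 2·R1
  [  1  -1  0   0    4 ]
  [  0   0  1   1    4 ]
  [ -4   4  0  -1  -19 ]
R3 ← R3 + 4·R1
  [ 1  -1  0   0   4 ]
  [ 0   0  1   1   4 ]
  [ 0   0  0  -1  -3 ]
R3 ← -1·R3
  [ 1  -1  0  0  4 ]
  [ 0   0  1  1  4 ]
  [ 0   0  0  1  3 ]
R2 ← R2 − R3
  [ 1  -1  0  0  4 ]
  [ 0   0  1  0  1 ]
  [ 0   0  0  1  3 ]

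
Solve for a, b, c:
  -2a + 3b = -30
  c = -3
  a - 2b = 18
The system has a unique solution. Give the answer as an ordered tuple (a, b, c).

Form the augmented matrix and row-reduce:
  [ -2   3  0  |  -30 ]
  [  0   0  1  |   -3 ]
  [  1  -2  0  |   18 ]
R1 -> -1/2·R1
  [ 1  -3/2  0  |  15 ]
  [ 0     0  1  |  -3 ]
  [ 1    -2  0  |  18 ]
R3 -> R3 − R1
  [ 1  -3/2  0  |  15 ]
  [ 0     0  1  |  -3 ]
  [ 0  -1/2  0  |   3 ]
R2 <-> R3
  [ 1  -3/2  0  |  15 ]
  [ 0  -1/2  0  |   3 ]
  [ 0     0  1  |  -3 ]
R2 -> -2·R2
  [ 1  -3/2  0  |  15 ]
  [ 0     1  0  |  -6 ]
  [ 0     0  1  |  -3 ]
R1 -> R1 + 3/2·R2
  [ 1  0  0  |   6 ]
  [ 0  1  0  |  -6 ]
  [ 0  0  1  |  -3 ]
Reading off the last column: a = 6, b = -6, c = -3.

(6, -6, -3)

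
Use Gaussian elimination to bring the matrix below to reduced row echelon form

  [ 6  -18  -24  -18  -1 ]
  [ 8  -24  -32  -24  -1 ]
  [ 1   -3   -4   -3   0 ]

[[1, -3, -4, -3, 0], [0, 0, 0, 0, 1], [0, 0, 0, 0, 0]]

Multiply R1 by 1/6.
  [ 1   -3   -4   -3  -1/6 ]
  [ 8  -24  -32  -24    -1 ]
  [ 1   -3   -4   -3     0 ]
Subtract 8 times R1 from R2.
  [ 1  -3  -4  -3  -1/6 ]
  [ 0   0   0   0   1/3 ]
  [ 1  -3  -4  -3     0 ]
Subtract R1 from R3.
  [ 1  -3  -4  -3  -1/6 ]
  [ 0   0   0   0   1/3 ]
  [ 0   0   0   0   1/6 ]
Multiply R2 by 3.
  [ 1  -3  -4  -3  -1/6 ]
  [ 0   0   0   0     1 ]
  [ 0   0   0   0   1/6 ]
Subtract 1/6 times R2 from R3.
  [ 1  -3  -4  -3  -1/6 ]
  [ 0   0   0   0     1 ]
  [ 0   0   0   0     0 ]
Add 1/6 times R2 to R1.
  [ 1  -3  -4  -3  0 ]
  [ 0   0   0   0  1 ]
  [ 0   0   0   0  0 ]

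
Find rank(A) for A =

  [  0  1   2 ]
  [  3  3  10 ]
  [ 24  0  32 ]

rank = 2

R1 ↔ R2
  [  3  3  10 ]
  [  0  1   2 ]
  [ 24  0  32 ]
R1 -> 1/3·R1
  [  1  1  10/3 ]
  [  0  1     2 ]
  [ 24  0    32 ]
R3 -> R3 − 24·R1
  [ 1    1  10/3 ]
  [ 0    1     2 ]
  [ 0  -24   -48 ]
R3 -> R3 + 24·R2
  [ 1  1  10/3 ]
  [ 0  1     2 ]
  [ 0  0     0 ]
R1 -> R1 − R2
  [ 1  0  4/3 ]
  [ 0  1    2 ]
  [ 0  0    0 ]
The reduced form has 2 nonzero rows.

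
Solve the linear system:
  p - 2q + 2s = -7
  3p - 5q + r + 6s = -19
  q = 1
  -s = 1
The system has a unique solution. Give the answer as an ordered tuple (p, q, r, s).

Form the augmented matrix and row-reduce:
  [ 1  -2  0   2  |   -7 ]
  [ 3  -5  1   6  |  -19 ]
  [ 0   1  0   0  |    1 ]
  [ 0   0  0  -1  |    1 ]
R2 -> R2 − 3·R1
  [ 1  -2  0   2  |  -7 ]
  [ 0   1  1   0  |   2 ]
  [ 0   1  0   0  |   1 ]
  [ 0   0  0  -1  |   1 ]
R3 -> R3 − R2
  [ 1  -2   0   2  |  -7 ]
  [ 0   1   1   0  |   2 ]
  [ 0   0  -1   0  |  -1 ]
  [ 0   0   0  -1  |   1 ]
R3 -> -1·R3
  [ 1  -2  0   2  |  -7 ]
  [ 0   1  1   0  |   2 ]
  [ 0   0  1   0  |   1 ]
  [ 0   0  0  -1  |   1 ]
R4 -> -1·R4
  [ 1  -2  0  2  |  -7 ]
  [ 0   1  1  0  |   2 ]
  [ 0   0  1  0  |   1 ]
  [ 0   0  0  1  |  -1 ]
R1 -> R1 − 2·R4
  [ 1  -2  0  0  |  -5 ]
  [ 0   1  1  0  |   2 ]
  [ 0   0  1  0  |   1 ]
  [ 0   0  0  1  |  -1 ]
R2 -> R2 − R3
  [ 1  -2  0  0  |  -5 ]
  [ 0   1  0  0  |   1 ]
  [ 0   0  1  0  |   1 ]
  [ 0   0  0  1  |  -1 ]
R1 -> R1 + 2·R2
  [ 1  0  0  0  |  -3 ]
  [ 0  1  0  0  |   1 ]
  [ 0  0  1  0  |   1 ]
  [ 0  0  0  1  |  -1 ]
Reading off the last column: p = -3, q = 1, r = 1, s = -1.

(-3, 1, 1, -1)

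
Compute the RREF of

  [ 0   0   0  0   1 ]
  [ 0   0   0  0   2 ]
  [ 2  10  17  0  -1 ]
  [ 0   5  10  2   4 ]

R1 ↔ R3
  [ 2  10  17  0  -1 ]
  [ 0   0   0  0   2 ]
  [ 0   0   0  0   1 ]
  [ 0   5  10  2   4 ]
R1 := 1/2·R1
  [ 1  5  17/2  0  -1/2 ]
  [ 0  0     0  0     2 ]
  [ 0  0     0  0     1 ]
  [ 0  5    10  2     4 ]
R2 ↔ R4
  [ 1  5  17/2  0  -1/2 ]
  [ 0  5    10  2     4 ]
  [ 0  0     0  0     1 ]
  [ 0  0     0  0     2 ]
R2 := 1/5·R2
  [ 1  5  17/2    0  -1/2 ]
  [ 0  1     2  2/5   4/5 ]
  [ 0  0     0    0     1 ]
  [ 0  0     0    0     2 ]
R4 := R4 − 2·R3
  [ 1  5  17/2    0  -1/2 ]
  [ 0  1     2  2/5   4/5 ]
  [ 0  0     0    0     1 ]
  [ 0  0     0    0     0 ]
R2 := R2 − 4/5·R3
  [ 1  5  17/2    0  -1/2 ]
  [ 0  1     2  2/5     0 ]
  [ 0  0     0    0     1 ]
  [ 0  0     0    0     0 ]
R1 := R1 + 1/2·R3
  [ 1  5  17/2    0  0 ]
  [ 0  1     2  2/5  0 ]
  [ 0  0     0    0  1 ]
  [ 0  0     0    0  0 ]
R1 := R1 − 5·R2
  [ 1  0  -3/2   -2  0 ]
  [ 0  1     2  2/5  0 ]
  [ 0  0     0    0  1 ]
  [ 0  0     0    0  0 ]

[[1, 0, -3/2, -2, 0], [0, 1, 2, 2/5, 0], [0, 0, 0, 0, 1], [0, 0, 0, 0, 0]]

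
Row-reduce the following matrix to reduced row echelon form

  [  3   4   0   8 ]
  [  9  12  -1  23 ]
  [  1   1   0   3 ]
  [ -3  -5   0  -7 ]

[[1, 0, 0, 4], [0, 1, 0, -1], [0, 0, 1, 1], [0, 0, 0, 0]]

r1 ← 1/3·r1
r2 ← r2 − 9·r1
r3 ← r3 − r1
r4 ← r4 + 3·r1
r2 ↔ r3
r2 ← -3·r2
r4 ← r4 + r2
r3 ← -1·r3
r1 ← r1 − 4/3·r2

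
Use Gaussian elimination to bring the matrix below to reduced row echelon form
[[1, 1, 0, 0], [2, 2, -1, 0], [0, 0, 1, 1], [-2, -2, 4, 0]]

[[1, 1, 0, 0], [0, 0, 1, 0], [0, 0, 0, 1], [0, 0, 0, 0]]

r2 := r2 − 2·r1
r4 := r4 + 2·r1
r2 := -1·r2
r3 := r3 − r2
r4 := r4 − 4·r2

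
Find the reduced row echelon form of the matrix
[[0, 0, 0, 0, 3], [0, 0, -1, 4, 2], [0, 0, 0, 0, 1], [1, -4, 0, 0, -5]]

[[1, -4, 0, 0, 0], [0, 0, 1, -4, 0], [0, 0, 0, 0, 1], [0, 0, 0, 0, 0]]

r1 ↔ r4
  [ 1  -4   0  0  -5 ]
  [ 0   0  -1  4   2 ]
  [ 0   0   0  0   1 ]
  [ 0   0   0  0   3 ]
r2 ← -1·r2
  [ 1  -4  0   0  -5 ]
  [ 0   0  1  -4  -2 ]
  [ 0   0  0   0   1 ]
  [ 0   0  0   0   3 ]
r4 ← r4 − 3·r3
  [ 1  -4  0   0  -5 ]
  [ 0   0  1  -4  -2 ]
  [ 0   0  0   0   1 ]
  [ 0   0  0   0   0 ]
r2 ← r2 + 2·r3
  [ 1  -4  0   0  -5 ]
  [ 0   0  1  -4   0 ]
  [ 0   0  0   0   1 ]
  [ 0   0  0   0   0 ]
r1 ← r1 + 5·r3
  [ 1  -4  0   0  0 ]
  [ 0   0  1  -4  0 ]
  [ 0   0  0   0  1 ]
  [ 0   0  0   0  0 ]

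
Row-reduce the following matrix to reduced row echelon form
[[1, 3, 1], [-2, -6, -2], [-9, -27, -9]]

ρ2 := ρ2 + 2·ρ1
  [  1    3   1 ]
  [  0    0   0 ]
  [ -9  -27  -9 ]
ρ3 := ρ3 + 9·ρ1
  [ 1  3  1 ]
  [ 0  0  0 ]
  [ 0  0  0 ]

[[1, 3, 1], [0, 0, 0], [0, 0, 0]]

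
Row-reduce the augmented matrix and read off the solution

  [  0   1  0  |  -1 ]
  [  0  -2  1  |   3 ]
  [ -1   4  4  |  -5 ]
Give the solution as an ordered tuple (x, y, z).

R1 <=> R3
  [ -1   4  4  |  -5 ]
  [  0  -2  1  |   3 ]
  [  0   1  0  |  -1 ]
R1 -> -1·R1
  [ 1  -4  -4  |   5 ]
  [ 0  -2   1  |   3 ]
  [ 0   1   0  |  -1 ]
R2 -> -1/2·R2
  [ 1  -4    -4  |     5 ]
  [ 0   1  -1/2  |  -3/2 ]
  [ 0   1     0  |    -1 ]
R3 -> R3 − R2
  [ 1  -4    -4  |     5 ]
  [ 0   1  -1/2  |  -3/2 ]
  [ 0   0   1/2  |   1/2 ]
R3 -> 2·R3
  [ 1  -4    -4  |     5 ]
  [ 0   1  -1/2  |  -3/2 ]
  [ 0   0     1  |     1 ]
R2 -> R2 + 1/2·R3
  [ 1  -4  -4  |   5 ]
  [ 0   1   0  |  -1 ]
  [ 0   0   1  |   1 ]
R1 -> R1 + 4·R3
  [ 1  -4  0  |   9 ]
  [ 0   1  0  |  -1 ]
  [ 0   0  1  |   1 ]
R1 -> R1 + 4·R2
  [ 1  0  0  |   5 ]
  [ 0  1  0  |  -1 ]
  [ 0  0  1  |   1 ]
Reading off the last column: x = 5, y = -1, z = 1.

(5, -1, 1)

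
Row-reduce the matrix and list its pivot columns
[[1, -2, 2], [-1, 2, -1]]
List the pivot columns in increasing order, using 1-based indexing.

Add R1 to R2.
  [ 1  -2  2 ]
  [ 0   0  1 ]
Subtract 2 times R2 from R1.
  [ 1  -2  0 ]
  [ 0   0  1 ]
Pivot columns are the columns containing a leading 1.

1, 3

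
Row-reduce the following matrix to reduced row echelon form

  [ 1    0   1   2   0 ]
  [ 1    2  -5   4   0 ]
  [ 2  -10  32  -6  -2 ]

R2 -> R2 − R1
  [ 1    0   1   2   0 ]
  [ 0    2  -6   2   0 ]
  [ 2  -10  32  -6  -2 ]
R3 -> R3 − 2·R1
  [ 1    0   1    2   0 ]
  [ 0    2  -6    2   0 ]
  [ 0  -10  30  -10  -2 ]
R2 -> 1/2·R2
  [ 1    0   1    2   0 ]
  [ 0    1  -3    1   0 ]
  [ 0  -10  30  -10  -2 ]
R3 -> R3 + 10·R2
  [ 1  0   1  2   0 ]
  [ 0  1  -3  1   0 ]
  [ 0  0   0  0  -2 ]
R3 -> -1/2·R3
  [ 1  0   1  2  0 ]
  [ 0  1  -3  1  0 ]
  [ 0  0   0  0  1 ]

[[1, 0, 1, 2, 0], [0, 1, -3, 1, 0], [0, 0, 0, 0, 1]]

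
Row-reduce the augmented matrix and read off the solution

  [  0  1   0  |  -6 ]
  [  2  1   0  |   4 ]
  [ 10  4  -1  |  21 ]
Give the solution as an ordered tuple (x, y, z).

R1 <-> R2
  [  2  1   0  |   4 ]
  [  0  1   0  |  -6 ]
  [ 10  4  -1  |  21 ]
R1 -> 1/2·R1
  [  1  1/2   0  |   2 ]
  [  0    1   0  |  -6 ]
  [ 10    4  -1  |  21 ]
R3 -> R3 − 10·R1
  [ 1  1/2   0  |   2 ]
  [ 0    1   0  |  -6 ]
  [ 0   -1  -1  |   1 ]
R3 -> R3 + R2
  [ 1  1/2   0  |   2 ]
  [ 0    1   0  |  -6 ]
  [ 0    0  -1  |  -5 ]
R3 -> -1·R3
  [ 1  1/2  0  |   2 ]
  [ 0    1  0  |  -6 ]
  [ 0    0  1  |   5 ]
R1 -> R1 − 1/2·R2
  [ 1  0  0  |   5 ]
  [ 0  1  0  |  -6 ]
  [ 0  0  1  |   5 ]
Reading off the last column: x = 5, y = -6, z = 5.

(5, -6, 5)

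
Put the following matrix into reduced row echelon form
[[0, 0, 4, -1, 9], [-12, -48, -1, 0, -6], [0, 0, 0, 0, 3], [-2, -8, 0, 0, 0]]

Swap r1 and r2.
  [ -12  -48  -1   0  -6 ]
  [   0    0   4  -1   9 ]
  [   0    0   0   0   3 ]
  [  -2   -8   0   0   0 ]
Multiply r1 by -1/12.
  [  1   4  1/12   0  1/2 ]
  [  0   0     4  -1    9 ]
  [  0   0     0   0    3 ]
  [ -2  -8     0   0    0 ]
Add 2 times r1 to r4.
  [ 1  4  1/12   0  1/2 ]
  [ 0  0     4  -1    9 ]
  [ 0  0     0   0    3 ]
  [ 0  0   1/6   0    1 ]
Multiply r2 by 1/4.
  [ 1  4  1/12     0  1/2 ]
  [ 0  0     1  -1/4  9/4 ]
  [ 0  0     0     0    3 ]
  [ 0  0   1/6     0    1 ]
Subtract 1/6 times r2 from r4.
  [ 1  4  1/12     0  1/2 ]
  [ 0  0     1  -1/4  9/4 ]
  [ 0  0     0     0    3 ]
  [ 0  0     0  1/24  5/8 ]
Swap r3 and r4.
  [ 1  4  1/12     0  1/2 ]
  [ 0  0     1  -1/4  9/4 ]
  [ 0  0     0  1/24  5/8 ]
  [ 0  0     0     0    3 ]
Multiply r3 by 24.
  [ 1  4  1/12     0  1/2 ]
  [ 0  0     1  -1/4  9/4 ]
  [ 0  0     0     1   15 ]
  [ 0  0     0     0    3 ]
Multiply r4 by 1/3.
  [ 1  4  1/12     0  1/2 ]
  [ 0  0     1  -1/4  9/4 ]
  [ 0  0     0     1   15 ]
  [ 0  0     0     0    1 ]
Subtract 15 times r4 from r3.
  [ 1  4  1/12     0  1/2 ]
  [ 0  0     1  -1/4  9/4 ]
  [ 0  0     0     1    0 ]
  [ 0  0     0     0    1 ]
Subtract 9/4 times r4 from r2.
  [ 1  4  1/12     0  1/2 ]
  [ 0  0     1  -1/4    0 ]
  [ 0  0     0     1    0 ]
  [ 0  0     0     0    1 ]
Subtract 1/2 times r4 from r1.
  [ 1  4  1/12     0  0 ]
  [ 0  0     1  -1/4  0 ]
  [ 0  0     0     1  0 ]
  [ 0  0     0     0  1 ]
Add 1/4 times r3 to r2.
  [ 1  4  1/12  0  0 ]
  [ 0  0     1  0  0 ]
  [ 0  0     0  1  0 ]
  [ 0  0     0  0  1 ]
Subtract 1/12 times r2 from r1.
  [ 1  4  0  0  0 ]
  [ 0  0  1  0  0 ]
  [ 0  0  0  1  0 ]
  [ 0  0  0  0  1 ]

[[1, 4, 0, 0, 0], [0, 0, 1, 0, 0], [0, 0, 0, 1, 0], [0, 0, 0, 0, 1]]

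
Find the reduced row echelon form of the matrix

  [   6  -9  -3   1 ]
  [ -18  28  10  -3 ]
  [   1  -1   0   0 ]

R1 := 1/6·R1
R2 := R2 + 18·R1
R3 := R3 − R1
R3 := R3 − 1/2·R2
R3 := -6·R3
R1 := R1 − 1/6·R3
R1 := R1 + 3/2·R2

[[1, 0, 1, 0], [0, 1, 1, 0], [0, 0, 0, 1]]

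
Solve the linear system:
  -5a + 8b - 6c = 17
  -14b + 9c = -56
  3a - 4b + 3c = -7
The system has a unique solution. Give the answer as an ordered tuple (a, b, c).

Form the augmented matrix and row-reduce:
  [ -5    8  -6  |   17 ]
  [  0  -14   9  |  -56 ]
  [  3   -4   3  |   -7 ]
Multiply ρ1 by -1/5.
  [ 1  -8/5  6/5  |  -17/5 ]
  [ 0   -14    9  |    -56 ]
  [ 3    -4    3  |     -7 ]
Subtract 3 times ρ1 from ρ3.
  [ 1  -8/5   6/5  |  -17/5 ]
  [ 0   -14     9  |    -56 ]
  [ 0   4/5  -3/5  |   16/5 ]
Multiply ρ2 by -1/14.
  [ 1  -8/5    6/5  |  -17/5 ]
  [ 0     1  -9/14  |      4 ]
  [ 0   4/5   -3/5  |   16/5 ]
Subtract 4/5 times ρ2 from ρ3.
  [ 1  -8/5    6/5  |  -17/5 ]
  [ 0     1  -9/14  |      4 ]
  [ 0     0  -3/35  |      0 ]
Multiply ρ3 by -35/3.
  [ 1  -8/5    6/5  |  -17/5 ]
  [ 0     1  -9/14  |      4 ]
  [ 0     0      1  |      0 ]
Add 9/14 times ρ3 to ρ2.
  [ 1  -8/5  6/5  |  -17/5 ]
  [ 0     1    0  |      4 ]
  [ 0     0    1  |      0 ]
Subtract 6/5 times ρ3 from ρ1.
  [ 1  -8/5  0  |  -17/5 ]
  [ 0     1  0  |      4 ]
  [ 0     0  1  |      0 ]
Add 8/5 times ρ2 to ρ1.
  [ 1  0  0  |  3 ]
  [ 0  1  0  |  4 ]
  [ 0  0  1  |  0 ]
Reading off the last column: a = 3, b = 4, c = 0.

(3, 4, 0)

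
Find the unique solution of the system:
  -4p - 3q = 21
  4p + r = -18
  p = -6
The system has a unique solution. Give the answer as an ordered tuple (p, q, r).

(-6, 1, 6)

Form the augmented matrix and row-reduce:
  [ -4  -3  0  |   21 ]
  [  4   0  1  |  -18 ]
  [  1   0  0  |   -6 ]
Multiply ρ1 by -1/4.
  [ 1  3/4  0  |  -21/4 ]
  [ 4    0  1  |    -18 ]
  [ 1    0  0  |     -6 ]
Subtract 4 times ρ1 from ρ2.
  [ 1  3/4  0  |  -21/4 ]
  [ 0   -3  1  |      3 ]
  [ 1    0  0  |     -6 ]
Subtract ρ1 from ρ3.
  [ 1   3/4  0  |  -21/4 ]
  [ 0    -3  1  |      3 ]
  [ 0  -3/4  0  |   -3/4 ]
Multiply ρ2 by -1/3.
  [ 1   3/4     0  |  -21/4 ]
  [ 0     1  -1/3  |     -1 ]
  [ 0  -3/4     0  |   -3/4 ]
Add 3/4 times ρ2 to ρ3.
  [ 1  3/4     0  |  -21/4 ]
  [ 0    1  -1/3  |     -1 ]
  [ 0    0  -1/4  |   -3/2 ]
Multiply ρ3 by -4.
  [ 1  3/4     0  |  -21/4 ]
  [ 0    1  -1/3  |     -1 ]
  [ 0    0     1  |      6 ]
Add 1/3 times ρ3 to ρ2.
  [ 1  3/4  0  |  -21/4 ]
  [ 0    1  0  |      1 ]
  [ 0    0  1  |      6 ]
Subtract 3/4 times ρ2 from ρ1.
  [ 1  0  0  |  -6 ]
  [ 0  1  0  |   1 ]
  [ 0  0  1  |   6 ]
Reading off the last column: p = -6, q = 1, r = 6.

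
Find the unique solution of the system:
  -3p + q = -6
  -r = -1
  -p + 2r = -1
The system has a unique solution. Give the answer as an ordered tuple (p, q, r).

(3, 3, 1)

Form the augmented matrix and row-reduce:
  [ -3  1   0  |  -6 ]
  [  0  0  -1  |  -1 ]
  [ -1  0   2  |  -1 ]
ρ1 := -1/3·ρ1
ρ3 := ρ3 + ρ1
ρ2 ↔ ρ3
ρ2 := -3·ρ2
ρ3 := -1·ρ3
ρ2 := ρ2 + 6·ρ3
ρ1 := ρ1 + 1/3·ρ2
Reading off the last column: p = 3, q = 3, r = 1.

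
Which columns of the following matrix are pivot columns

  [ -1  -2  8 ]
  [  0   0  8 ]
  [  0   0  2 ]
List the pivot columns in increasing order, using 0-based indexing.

r1 → -1·r1
  [ 1  2  -8 ]
  [ 0  0   8 ]
  [ 0  0   2 ]
r2 → 1/8·r2
  [ 1  2  -8 ]
  [ 0  0   1 ]
  [ 0  0   2 ]
r3 → r3 − 2·r2
  [ 1  2  -8 ]
  [ 0  0   1 ]
  [ 0  0   0 ]
r1 → r1 + 8·r2
  [ 1  2  0 ]
  [ 0  0  1 ]
  [ 0  0  0 ]
Pivot columns are the columns containing a leading 1.

0, 2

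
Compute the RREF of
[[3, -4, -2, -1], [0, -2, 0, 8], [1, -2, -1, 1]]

R1 := 1/3·R1
  [ 1  -4/3  -2/3  -1/3 ]
  [ 0    -2     0     8 ]
  [ 1    -2    -1     1 ]
R3 := R3 − R1
  [ 1  -4/3  -2/3  -1/3 ]
  [ 0    -2     0     8 ]
  [ 0  -2/3  -1/3   4/3 ]
R2 := -1/2·R2
  [ 1  -4/3  -2/3  -1/3 ]
  [ 0     1     0    -4 ]
  [ 0  -2/3  -1/3   4/3 ]
R3 := R3 + 2/3·R2
  [ 1  -4/3  -2/3  -1/3 ]
  [ 0     1     0    -4 ]
  [ 0     0  -1/3  -4/3 ]
R3 := -3·R3
  [ 1  -4/3  -2/3  -1/3 ]
  [ 0     1     0    -4 ]
  [ 0     0     1     4 ]
R1 := R1 + 2/3·R3
  [ 1  -4/3  0  7/3 ]
  [ 0     1  0   -4 ]
  [ 0     0  1    4 ]
R1 := R1 + 4/3·R2
  [ 1  0  0  -3 ]
  [ 0  1  0  -4 ]
  [ 0  0  1   4 ]

[[1, 0, 0, -3], [0, 1, 0, -4], [0, 0, 1, 4]]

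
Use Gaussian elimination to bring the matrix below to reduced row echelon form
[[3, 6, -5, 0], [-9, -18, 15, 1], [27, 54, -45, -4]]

[[1, 2, -5/3, 0], [0, 0, 0, 1], [0, 0, 0, 0]]

Multiply R1 by 1/3.
  [  1    2  -5/3   0 ]
  [ -9  -18    15   1 ]
  [ 27   54   -45  -4 ]
Add 9 times R1 to R2.
  [  1   2  -5/3   0 ]
  [  0   0     0   1 ]
  [ 27  54   -45  -4 ]
Subtract 27 times R1 from R3.
  [ 1  2  -5/3   0 ]
  [ 0  0     0   1 ]
  [ 0  0     0  -4 ]
Add 4 times R2 to R3.
  [ 1  2  -5/3  0 ]
  [ 0  0     0  1 ]
  [ 0  0     0  0 ]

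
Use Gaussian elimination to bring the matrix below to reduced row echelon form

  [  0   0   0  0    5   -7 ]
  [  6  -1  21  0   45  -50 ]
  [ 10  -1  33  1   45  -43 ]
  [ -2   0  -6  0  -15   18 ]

Swap ρ1 and ρ2.
  [  6  -1  21  0   45  -50 ]
  [  0   0   0  0    5   -7 ]
  [ 10  -1  33  1   45  -43 ]
  [ -2   0  -6  0  -15   18 ]
Multiply ρ1 by 1/6.
  [  1  -1/6  7/2  0  15/2  -25/3 ]
  [  0     0    0  0     5     -7 ]
  [ 10    -1   33  1    45    -43 ]
  [ -2     0   -6  0   -15     18 ]
Subtract 10 times ρ1 from ρ3.
  [  1  -1/6  7/2  0  15/2  -25/3 ]
  [  0     0    0  0     5     -7 ]
  [  0   2/3   -2  1   -30  121/3 ]
  [ -2     0   -6  0   -15     18 ]
Add 2 times ρ1 to ρ4.
  [ 1  -1/6  7/2  0  15/2  -25/3 ]
  [ 0     0    0  0     5     -7 ]
  [ 0   2/3   -2  1   -30  121/3 ]
  [ 0  -1/3    1  0     0    4/3 ]
Swap ρ2 and ρ3.
  [ 1  -1/6  7/2  0  15/2  -25/3 ]
  [ 0   2/3   -2  1   -30  121/3 ]
  [ 0     0    0  0     5     -7 ]
  [ 0  -1/3    1  0     0    4/3 ]
Multiply ρ2 by 3/2.
  [ 1  -1/6  7/2    0  15/2  -25/3 ]
  [ 0     1   -3  3/2   -45  121/2 ]
  [ 0     0    0    0     5     -7 ]
  [ 0  -1/3    1    0     0    4/3 ]
Add 1/3 times ρ2 to ρ4.
  [ 1  -1/6  7/2    0  15/2  -25/3 ]
  [ 0     1   -3  3/2   -45  121/2 ]
  [ 0     0    0    0     5     -7 ]
  [ 0     0    0  1/2   -15   43/2 ]
Swap ρ3 and ρ4.
  [ 1  -1/6  7/2    0  15/2  -25/3 ]
  [ 0     1   -3  3/2   -45  121/2 ]
  [ 0     0    0  1/2   -15   43/2 ]
  [ 0     0    0    0     5     -7 ]
Multiply ρ3 by 2.
  [ 1  -1/6  7/2    0  15/2  -25/3 ]
  [ 0     1   -3  3/2   -45  121/2 ]
  [ 0     0    0    1   -30     43 ]
  [ 0     0    0    0     5     -7 ]
Multiply ρ4 by 1/5.
  [ 1  -1/6  7/2    0  15/2  -25/3 ]
  [ 0     1   -3  3/2   -45  121/2 ]
  [ 0     0    0    1   -30     43 ]
  [ 0     0    0    0     1   -7/5 ]
Add 30 times ρ4 to ρ3.
  [ 1  -1/6  7/2    0  15/2  -25/3 ]
  [ 0     1   -3  3/2   -45  121/2 ]
  [ 0     0    0    1     0      1 ]
  [ 0     0    0    0     1   -7/5 ]
Add 45 times ρ4 to ρ2.
  [ 1  -1/6  7/2    0  15/2  -25/3 ]
  [ 0     1   -3  3/2     0   -5/2 ]
  [ 0     0    0    1     0      1 ]
  [ 0     0    0    0     1   -7/5 ]
Subtract 15/2 times ρ4 from ρ1.
  [ 1  -1/6  7/2    0  0  13/6 ]
  [ 0     1   -3  3/2  0  -5/2 ]
  [ 0     0    0    1  0     1 ]
  [ 0     0    0    0  1  -7/5 ]
Subtract 3/2 times ρ3 from ρ2.
  [ 1  -1/6  7/2  0  0  13/6 ]
  [ 0     1   -3  0  0    -4 ]
  [ 0     0    0  1  0     1 ]
  [ 0     0    0  0  1  -7/5 ]
Add 1/6 times ρ2 to ρ1.
  [ 1  0   3  0  0   3/2 ]
  [ 0  1  -3  0  0    -4 ]
  [ 0  0   0  1  0     1 ]
  [ 0  0   0  0  1  -7/5 ]

[[1, 0, 3, 0, 0, 3/2], [0, 1, -3, 0, 0, -4], [0, 0, 0, 1, 0, 1], [0, 0, 0, 0, 1, -7/5]]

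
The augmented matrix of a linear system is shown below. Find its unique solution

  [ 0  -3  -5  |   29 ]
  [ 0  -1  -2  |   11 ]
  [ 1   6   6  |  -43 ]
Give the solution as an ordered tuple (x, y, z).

(-1, -3, -4)

R1 ↔ R3
  [ 1   6   6  |  -43 ]
  [ 0  -1  -2  |   11 ]
  [ 0  -3  -5  |   29 ]
R2 := -1·R2
  [ 1   6   6  |  -43 ]
  [ 0   1   2  |  -11 ]
  [ 0  -3  -5  |   29 ]
R3 := R3 + 3·R2
  [ 1  6  6  |  -43 ]
  [ 0  1  2  |  -11 ]
  [ 0  0  1  |   -4 ]
R2 := R2 − 2·R3
  [ 1  6  6  |  -43 ]
  [ 0  1  0  |   -3 ]
  [ 0  0  1  |   -4 ]
R1 := R1 − 6·R3
  [ 1  6  0  |  -19 ]
  [ 0  1  0  |   -3 ]
  [ 0  0  1  |   -4 ]
R1 := R1 − 6·R2
  [ 1  0  0  |  -1 ]
  [ 0  1  0  |  -3 ]
  [ 0  0  1  |  -4 ]
Reading off the last column: x = -1, y = -3, z = -4.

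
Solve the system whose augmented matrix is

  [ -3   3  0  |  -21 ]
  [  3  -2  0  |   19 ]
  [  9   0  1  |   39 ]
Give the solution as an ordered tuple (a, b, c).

R1 -> -1/3·R1
  [ 1  -1  0  |   7 ]
  [ 3  -2  0  |  19 ]
  [ 9   0  1  |  39 ]
R2 -> R2 − 3·R1
  [ 1  -1  0  |   7 ]
  [ 0   1  0  |  -2 ]
  [ 9   0  1  |  39 ]
R3 -> R3 − 9·R1
  [ 1  -1  0  |    7 ]
  [ 0   1  0  |   -2 ]
  [ 0   9  1  |  -24 ]
R3 -> R3 − 9·R2
  [ 1  -1  0  |   7 ]
  [ 0   1  0  |  -2 ]
  [ 0   0  1  |  -6 ]
R1 -> R1 + R2
  [ 1  0  0  |   5 ]
  [ 0  1  0  |  -2 ]
  [ 0  0  1  |  -6 ]
Reading off the last column: a = 5, b = -2, c = -6.

(5, -2, -6)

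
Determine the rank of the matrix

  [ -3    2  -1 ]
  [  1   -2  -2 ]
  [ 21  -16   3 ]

rank = 3

r1 ← -1/3·r1
  [  1  -2/3  1/3 ]
  [  1    -2   -2 ]
  [ 21   -16    3 ]
r2 ← r2 − r1
  [  1  -2/3   1/3 ]
  [  0  -4/3  -7/3 ]
  [ 21   -16     3 ]
r3 ← r3 − 21·r1
  [ 1  -2/3   1/3 ]
  [ 0  -4/3  -7/3 ]
  [ 0    -2    -4 ]
r2 ← -3/4·r2
  [ 1  -2/3  1/3 ]
  [ 0     1  7/4 ]
  [ 0    -2   -4 ]
r3 ← r3 + 2·r2
  [ 1  -2/3   1/3 ]
  [ 0     1   7/4 ]
  [ 0     0  -1/2 ]
r3 ← -2·r3
  [ 1  -2/3  1/3 ]
  [ 0     1  7/4 ]
  [ 0     0    1 ]
r2 ← r2 − 7/4·r3
  [ 1  -2/3  1/3 ]
  [ 0     1    0 ]
  [ 0     0    1 ]
r1 ← r1 − 1/3·r3
  [ 1  -2/3  0 ]
  [ 0     1  0 ]
  [ 0     0  1 ]
r1 ← r1 + 2/3·r2
  [ 1  0  0 ]
  [ 0  1  0 ]
  [ 0  0  1 ]
The reduced form has 3 nonzero rows.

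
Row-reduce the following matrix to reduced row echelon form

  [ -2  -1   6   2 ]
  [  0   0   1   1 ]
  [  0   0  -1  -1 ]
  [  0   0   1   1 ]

Multiply r1 by -1/2.
  [ 1  1/2  -3  -1 ]
  [ 0    0   1   1 ]
  [ 0    0  -1  -1 ]
  [ 0    0   1   1 ]
Add r2 to r3.
  [ 1  1/2  -3  -1 ]
  [ 0    0   1   1 ]
  [ 0    0   0   0 ]
  [ 0    0   1   1 ]
Subtract r2 from r4.
  [ 1  1/2  -3  -1 ]
  [ 0    0   1   1 ]
  [ 0    0   0   0 ]
  [ 0    0   0   0 ]
Add 3 times r2 to r1.
  [ 1  1/2  0  2 ]
  [ 0    0  1  1 ]
  [ 0    0  0  0 ]
  [ 0    0  0  0 ]

[[1, 1/2, 0, 2], [0, 0, 1, 1], [0, 0, 0, 0], [0, 0, 0, 0]]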